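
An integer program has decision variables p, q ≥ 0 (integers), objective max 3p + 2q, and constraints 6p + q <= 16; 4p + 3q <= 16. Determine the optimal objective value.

11

The continuous relaxation peaks at (2.29, 2.29) with value 11.43; rounding to a feasible lattice point costs some objective.
(p,q)=(1,4): 6·1+1·4=10≤16, 4·1+3·4=16≤16, objective 11.
(p,q)=(0,5): 6·0+1·5=5≤16, 4·0+3·5=15≤16, objective 10.
(p,q)=(2,2): 6·2+1·2=14≤16, 4·2+3·2=14≤16, objective 10.
(p,q)=(1,3): 6·1+1·3=9≤16, 4·1+3·3=13≤16, objective 9.
The best lattice point is (1,4), giving 11.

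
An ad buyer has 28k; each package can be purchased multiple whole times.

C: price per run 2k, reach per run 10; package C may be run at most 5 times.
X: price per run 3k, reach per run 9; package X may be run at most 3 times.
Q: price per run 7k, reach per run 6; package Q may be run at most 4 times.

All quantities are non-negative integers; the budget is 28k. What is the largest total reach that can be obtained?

83

5×C and 3×X: price 19 ≤ 28, reach 5·10 + 3·9 = 77.
5×C, 3×X, and 1×Q: price 26 ≤ 28, reach 5·10 + 3·9 + 1·6 = 83.
Best is 83.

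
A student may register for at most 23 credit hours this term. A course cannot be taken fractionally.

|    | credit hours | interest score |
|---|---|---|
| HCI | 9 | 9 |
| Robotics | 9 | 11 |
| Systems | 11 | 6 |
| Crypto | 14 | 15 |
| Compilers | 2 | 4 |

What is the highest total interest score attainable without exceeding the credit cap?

Take Robotics and Crypto: credit hours 9 + 14 = 23 ≤ 23, interest score 11 + 15 = 26.
No other feasible combination does better.

26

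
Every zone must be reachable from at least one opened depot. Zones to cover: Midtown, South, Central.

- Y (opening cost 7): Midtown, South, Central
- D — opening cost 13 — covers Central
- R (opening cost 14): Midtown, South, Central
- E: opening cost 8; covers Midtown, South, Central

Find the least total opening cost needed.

7

Y alone covers Midtown, South, Central — every zone.
Total opening cost: 7.
No cover costs less than 7.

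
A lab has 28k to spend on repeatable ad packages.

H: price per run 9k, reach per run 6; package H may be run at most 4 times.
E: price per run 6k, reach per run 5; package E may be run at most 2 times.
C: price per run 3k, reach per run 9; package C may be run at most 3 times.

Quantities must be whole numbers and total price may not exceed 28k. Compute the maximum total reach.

This is a bounded integer knapsack.
2×H and 3×C: price 27 ≤ 28, reach 2·6 + 3·9 = 39.
1×H, 1×E, and 3×C: price 24 ≤ 28, reach 1·6 + 1·5 + 3·9 = 38.
Best is 39.

39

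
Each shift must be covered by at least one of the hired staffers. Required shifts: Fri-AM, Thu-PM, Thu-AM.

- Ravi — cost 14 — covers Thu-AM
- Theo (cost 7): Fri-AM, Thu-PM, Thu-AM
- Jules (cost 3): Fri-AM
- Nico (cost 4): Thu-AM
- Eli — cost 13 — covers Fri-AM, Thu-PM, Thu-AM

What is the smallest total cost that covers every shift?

Theo alone covers Fri-AM, Thu-PM, Thu-AM — every shift.
Total cost: 7.
No cover costs less than 7.

7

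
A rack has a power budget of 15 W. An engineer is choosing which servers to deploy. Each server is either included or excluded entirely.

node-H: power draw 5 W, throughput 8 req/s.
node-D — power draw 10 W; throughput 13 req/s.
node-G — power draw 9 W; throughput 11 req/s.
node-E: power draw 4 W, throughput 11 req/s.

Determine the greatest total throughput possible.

24

Treat it as a binary knapsack problem.
Take node-D and node-E: power draw 10 + 4 = 14 ≤ 15, throughput 13 + 11 = 24.
No other feasible combination does better.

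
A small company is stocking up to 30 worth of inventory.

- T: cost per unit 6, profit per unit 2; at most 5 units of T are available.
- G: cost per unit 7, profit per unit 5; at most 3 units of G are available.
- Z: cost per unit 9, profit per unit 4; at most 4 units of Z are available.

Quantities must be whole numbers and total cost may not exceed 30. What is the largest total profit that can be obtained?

G has the best ratio (5/7); taking only G gives at most 3×5 = 15 (stopped by the supply cap of 3).
Mixing does better — 3×G and 1×Z: cost 30 ≤ 30, profit 3·5 + 1·4 = 19.

19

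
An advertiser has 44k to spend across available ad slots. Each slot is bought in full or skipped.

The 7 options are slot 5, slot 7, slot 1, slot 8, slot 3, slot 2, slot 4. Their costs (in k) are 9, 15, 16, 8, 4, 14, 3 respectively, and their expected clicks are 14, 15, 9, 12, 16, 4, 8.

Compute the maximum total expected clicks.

65

Allowing fractional choices, the relaxed optimum would be about 67.8, but ad slots are indivisible.
slot 5 + slot 1 + slot 8 + slot 3 + slot 4: cost 9 + 16 + 8 + 4 + 3 = 40 ≤ 44, expected clicks 14 + 9 + 12 + 16 + 8 = 59.
slot 5 + slot 7 + slot 8 + slot 3 + slot 4: cost 9 + 15 + 8 + 4 + 3 = 39 ≤ 44, expected clicks 14 + 15 + 12 + 16 + 8 = 65.
Best is slot 5, slot 7, slot 8, slot 3, and slot 4 with total expected clicks 65.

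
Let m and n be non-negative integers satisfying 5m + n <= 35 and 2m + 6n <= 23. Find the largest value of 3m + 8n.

Relaxing integrality, the LP optimum is 32.89 at (m,n) = (6.68, 1.61), which is not an integer point.
(m,n)=(5,2): 5·5+1·2=27≤35, 2·5+6·2=22≤23, objective 31.
(m,n)=(4,2): 5·4+1·2=22≤35, 2·4+6·2=20≤23, objective 28.
Maximum is 31 at (m,n)=(5,2).

31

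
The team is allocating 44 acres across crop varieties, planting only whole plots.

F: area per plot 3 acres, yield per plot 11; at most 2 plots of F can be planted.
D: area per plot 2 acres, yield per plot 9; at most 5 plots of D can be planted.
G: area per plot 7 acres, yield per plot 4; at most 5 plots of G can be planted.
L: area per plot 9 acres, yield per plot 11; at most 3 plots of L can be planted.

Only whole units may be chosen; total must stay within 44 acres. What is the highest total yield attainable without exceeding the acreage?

This is a bounded integer knapsack.
Take 2×F, 5×D, and 3×L: area 43 ≤ 44, yield 2·11 + 5·9 + 3·11 = 100.
D has the best ratio (9/2) and is taken to its limit of 5; remaining capacity is filled optimally with the others.

100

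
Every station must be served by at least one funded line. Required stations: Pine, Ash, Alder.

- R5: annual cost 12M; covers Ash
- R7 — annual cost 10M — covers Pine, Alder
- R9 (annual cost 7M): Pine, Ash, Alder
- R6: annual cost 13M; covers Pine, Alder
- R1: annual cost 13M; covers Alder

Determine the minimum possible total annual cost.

7

R9 alone covers Pine, Ash, Alder — every station.
Total annual cost: 7.
No cover costs less than 7.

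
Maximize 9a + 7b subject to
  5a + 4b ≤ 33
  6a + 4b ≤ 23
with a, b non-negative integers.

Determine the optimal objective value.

(a,b)=(1,4): 5·1+4·4=21≤33, 6·1+4·4=22≤23, objective 37.
(a,b)=(0,5): 5·0+4·5=20≤33, 6·0+4·5=20≤23, objective 35.
Maximum is 37 at (a,b)=(1,4).

37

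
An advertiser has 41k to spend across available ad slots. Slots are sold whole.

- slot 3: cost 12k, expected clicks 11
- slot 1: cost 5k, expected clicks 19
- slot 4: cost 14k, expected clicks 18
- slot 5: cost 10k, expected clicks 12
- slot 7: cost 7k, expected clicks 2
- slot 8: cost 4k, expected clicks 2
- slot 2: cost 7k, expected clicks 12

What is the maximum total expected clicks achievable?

63

Take slot 1, slot 4, slot 5, slot 8, and slot 2: cost 5 + 14 + 10 + 4 + 7 = 40 ≤ 41, expected clicks 19 + 18 + 12 + 2 + 12 = 63.
No other feasible combination does better.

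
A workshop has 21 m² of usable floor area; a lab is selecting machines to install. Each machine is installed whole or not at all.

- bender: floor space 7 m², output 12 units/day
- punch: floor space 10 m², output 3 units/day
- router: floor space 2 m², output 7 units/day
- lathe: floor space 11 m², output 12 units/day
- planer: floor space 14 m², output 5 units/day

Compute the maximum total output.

31

Allowing fractional choices, the relaxed optimum would be about 31.4, but machines are indivisible.
bender + router + lathe: floor space 7 + 2 + 11 = 20 ≤ 21, output 12 + 7 + 12 = 31.
bender + lathe: floor space 7 + 11 = 18 ≤ 21, output 12 + 12 = 24.
Best is bender, router, and lathe with total output 31.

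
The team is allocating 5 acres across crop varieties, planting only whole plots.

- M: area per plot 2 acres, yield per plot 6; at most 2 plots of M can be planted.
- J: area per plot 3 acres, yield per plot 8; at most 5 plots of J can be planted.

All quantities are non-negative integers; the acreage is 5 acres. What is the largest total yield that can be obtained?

14

This is a bounded integer knapsack.
M has the best ratio (6/2); taking only M gives at most 2×6 = 12 (stopped by the area limit).
Mixing does better — 1×M and 1×J: area 5 ≤ 5, yield 1·6 + 1·8 = 14.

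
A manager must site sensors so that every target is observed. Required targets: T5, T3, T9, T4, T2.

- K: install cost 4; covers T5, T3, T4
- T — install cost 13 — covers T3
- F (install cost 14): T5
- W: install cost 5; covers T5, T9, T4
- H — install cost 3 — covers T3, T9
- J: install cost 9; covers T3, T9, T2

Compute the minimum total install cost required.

13

The greedy cost-per-new-target heuristic would pick K, H, and J for 16, but a cheaper cover exists.
Choose K and J: together they cover T5, T3, T9, T4, T2 — every target.
Total install cost: 4 + 9 = 13.
No cover costs less than 13.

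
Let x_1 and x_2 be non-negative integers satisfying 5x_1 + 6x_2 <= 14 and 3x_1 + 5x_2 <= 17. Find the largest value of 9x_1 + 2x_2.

18

(x_1,x_2)=(2,0): 5·2+6·0=10≤14, 3·2+5·0=6≤17, objective 18.
(x_1,x_2)=(1,1): 5·1+6·1=11≤14, 3·1+5·1=8≤17, objective 11.
(x_1,x_2)=(1,0): 5·1+6·0=5≤14, 3·1+5·0=3≤17, objective 9.
The best lattice point is (2,0), giving 18.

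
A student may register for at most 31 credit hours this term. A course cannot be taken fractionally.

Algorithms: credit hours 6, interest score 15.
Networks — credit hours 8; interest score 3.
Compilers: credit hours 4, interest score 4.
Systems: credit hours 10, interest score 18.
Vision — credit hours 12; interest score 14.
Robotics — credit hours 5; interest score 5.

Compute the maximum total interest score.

Take Algorithms, Systems, and Vision: credit hours 6 + 10 + 12 = 28 ≤ 31, interest score 15 + 18 + 14 = 47.
No other feasible combination does better.

47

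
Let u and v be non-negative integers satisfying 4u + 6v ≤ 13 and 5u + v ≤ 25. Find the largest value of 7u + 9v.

21

The continuous relaxation peaks at (3.25, 0) with value 22.75; rounding to a feasible lattice point costs some objective.
(u,v)=(3,0): 4·3+6·0=12≤13, 5·3+1·0=15≤25, objective 21.
(u,v)=(2,0): 4·2+6·0=8≤13, 5·2+1·0=10≤25, objective 14.
No feasible integer point exceeds 21.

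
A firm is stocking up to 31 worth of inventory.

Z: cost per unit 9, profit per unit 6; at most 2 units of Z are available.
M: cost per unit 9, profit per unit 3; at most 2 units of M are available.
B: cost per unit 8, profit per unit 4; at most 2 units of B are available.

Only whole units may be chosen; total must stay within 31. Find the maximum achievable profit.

16

Z has the best ratio (6/9); taking only Z gives at most 2×6 = 12 (stopped by the supply cap of 2).
Mixing does better — 2×Z and 1×B: cost 26 ≤ 31, profit 2·6 + 1·4 = 16.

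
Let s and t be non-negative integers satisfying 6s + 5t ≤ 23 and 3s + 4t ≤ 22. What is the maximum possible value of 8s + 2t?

The continuous relaxation peaks at (3.83, 0) with value 30.67; rounding to a feasible lattice point costs some objective.
(s,t)=(3,1): 6·3+5·1=23≤23, 3·3+4·1=13≤22, objective 26.
(s,t)=(3,0): 6·3+5·0=18≤23, 3·3+4·0=9≤22, objective 24.
No feasible integer point exceeds 26.

26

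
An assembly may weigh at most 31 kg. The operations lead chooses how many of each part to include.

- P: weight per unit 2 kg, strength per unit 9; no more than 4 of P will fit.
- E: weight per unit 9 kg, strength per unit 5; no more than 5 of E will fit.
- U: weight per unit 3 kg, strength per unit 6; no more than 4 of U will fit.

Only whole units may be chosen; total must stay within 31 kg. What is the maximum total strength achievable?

Take 4×P, 1×E, and 4×U: weight 29 ≤ 31, strength 4·9 + 1·5 + 4·6 = 65.
P has the best ratio (9/2) and is taken to its limit of 4; remaining capacity is filled optimally with the others.

65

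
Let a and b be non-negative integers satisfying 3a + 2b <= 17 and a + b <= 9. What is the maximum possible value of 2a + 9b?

Relaxing integrality, the LP optimum is 76.50 at (a,b) = (0, 8.5), which is not an integer point.
(a,b)=(0,8): 3·0+2·8=16≤17, 1·0+1·8=8≤9, objective 72.
(a,b)=(1,7): 3·1+2·7=17≤17, 1·1+1·7=8≤9, objective 65.
(a,b)=(0,7): 3·0+2·7=14≤17, 1·0+1·7=7≤9, objective 63.
The best lattice point is (0,8), giving 72.

72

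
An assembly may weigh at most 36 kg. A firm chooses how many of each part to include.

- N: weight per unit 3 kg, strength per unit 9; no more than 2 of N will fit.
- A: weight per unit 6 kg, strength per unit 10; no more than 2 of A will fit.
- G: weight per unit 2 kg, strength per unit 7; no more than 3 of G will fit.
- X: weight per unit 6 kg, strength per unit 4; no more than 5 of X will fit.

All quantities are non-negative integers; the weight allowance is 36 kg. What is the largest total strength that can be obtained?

67

2×N, 2×A, 3×G, and 1×X: weight 30 ≤ 36, strength 2·9 + 2·10 + 3·7 + 1·4 = 63.
2×N, 2×A, 3×G, and 2×X: weight 36 ≤ 36, strength 2·9 + 2·10 + 3·7 + 2·4 = 67.
Best is 67.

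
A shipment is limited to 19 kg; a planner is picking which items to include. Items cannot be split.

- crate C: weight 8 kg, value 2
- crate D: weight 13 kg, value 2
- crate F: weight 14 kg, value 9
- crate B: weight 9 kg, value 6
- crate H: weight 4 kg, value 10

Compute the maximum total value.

19

Take crate F and crate H: weight 14 + 4 = 18 ≤ 19, value 9 + 10 = 19.
No other feasible combination does better.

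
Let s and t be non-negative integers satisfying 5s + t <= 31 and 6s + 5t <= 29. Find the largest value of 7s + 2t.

Relaxing integrality, the LP optimum is 33.83 at (s,t) = (4.83, 0), which is not an integer point.
(s,t)=(4,1): 5·4+1·1=21≤31, 6·4+5·1=29≤29, objective 30.
(s,t)=(4,0): 5·4+1·0=20≤31, 6·4+5·0=24≤29, objective 28.
No feasible integer point exceeds 30.

30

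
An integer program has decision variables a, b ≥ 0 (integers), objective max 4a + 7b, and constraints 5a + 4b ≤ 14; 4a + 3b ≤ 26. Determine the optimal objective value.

21

The continuous relaxation peaks at (0, 3.5) with value 24.50; rounding to a feasible lattice point costs some objective.
(a,b)=(0,3): 5·0+4·3=12≤14, 4·0+3·3=9≤26, objective 21.
(a,b)=(1,2): 5·1+4·2=13≤14, 4·1+3·2=10≤26, objective 18.
(a,b)=(0,2): 5·0+4·2=8≤14, 4·0+3·2=6≤26, objective 14.
No feasible integer point exceeds 21.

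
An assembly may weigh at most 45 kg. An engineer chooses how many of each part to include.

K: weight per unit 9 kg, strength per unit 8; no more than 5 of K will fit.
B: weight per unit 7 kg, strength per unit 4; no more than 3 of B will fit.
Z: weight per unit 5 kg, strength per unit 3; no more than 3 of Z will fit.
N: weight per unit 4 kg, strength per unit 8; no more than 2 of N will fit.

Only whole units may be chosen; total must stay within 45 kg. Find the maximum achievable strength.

N has the best ratio (8/4); taking only N gives at most 2×8 = 16 (stopped by the supply cap of 2).
Mixing does better — 4×K and 2×N: weight 44 ≤ 45, strength 4·8 + 2·8 = 48.

48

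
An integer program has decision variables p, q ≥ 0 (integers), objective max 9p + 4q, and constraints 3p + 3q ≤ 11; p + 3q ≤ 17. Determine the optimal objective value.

27

The continuous relaxation peaks at (3.67, 0) with value 33.00; rounding to a feasible lattice point costs some objective.
(p,q)=(3,0): 3·3+3·0=9≤11, 1·3+3·0=3≤17, objective 27.
(p,q)=(2,1): 3·2+3·1=9≤11, 1·2+3·1=5≤17, objective 22.
(p,q)=(2,0): 3·2+3·0=6≤11, 1·2+3·0=2≤17, objective 18.
No feasible integer point exceeds 27.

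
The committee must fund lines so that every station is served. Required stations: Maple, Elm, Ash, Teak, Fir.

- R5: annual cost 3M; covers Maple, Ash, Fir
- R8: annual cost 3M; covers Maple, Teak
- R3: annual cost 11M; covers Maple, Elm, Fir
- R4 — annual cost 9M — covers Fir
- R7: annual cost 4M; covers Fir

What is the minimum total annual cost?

17

Choose R5, R8, and R3: together they cover Maple, Elm, Ash, Teak, Fir — every station.
Total annual cost: 3 + 3 + 11 = 17.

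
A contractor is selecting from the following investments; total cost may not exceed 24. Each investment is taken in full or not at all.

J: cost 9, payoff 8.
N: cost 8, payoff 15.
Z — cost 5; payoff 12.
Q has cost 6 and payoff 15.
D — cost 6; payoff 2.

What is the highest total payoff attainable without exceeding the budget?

42

This is an integer program with binary decision variables.
N + Z + Q: cost 8 + 5 + 6 = 19 ≤ 24, payoff 15 + 12 + 15 = 42.
J + N + Q: cost 9 + 8 + 6 = 23 ≤ 24, payoff 8 + 15 + 15 = 38.
J + Z + Q: cost 9 + 5 + 6 = 20 ≤ 24, payoff 8 + 12 + 15 = 35.
Best is N, Z, and Q with total payoff 42.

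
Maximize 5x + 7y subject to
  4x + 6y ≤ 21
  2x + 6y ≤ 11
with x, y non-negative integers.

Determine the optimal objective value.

Relaxing integrality, the LP optimum is 26.25 at (x,y) = (5.25, 0), which is not an integer point.
(x,y)=(5,0): 4·5+6·0=20≤21, 2·5+6·0=10≤11, objective 25.
(x,y)=(4,0): 4·4+6·0=16≤21, 2·4+6·0=8≤11, objective 20.
No feasible integer point exceeds 25.

25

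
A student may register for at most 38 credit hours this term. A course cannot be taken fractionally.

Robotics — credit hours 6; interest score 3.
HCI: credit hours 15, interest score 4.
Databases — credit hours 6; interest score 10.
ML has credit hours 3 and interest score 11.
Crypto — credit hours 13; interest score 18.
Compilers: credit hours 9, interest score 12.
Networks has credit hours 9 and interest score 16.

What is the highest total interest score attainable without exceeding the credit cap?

Allowing fractional choices, the relaxed optimum would be about 64.3, but courses are indivisible.
ML + Crypto + Compilers + Networks: credit hours 3 + 13 + 9 + 9 = 34 ≤ 38, interest score 11 + 18 + 12 + 16 = 57.
Databases + Crypto + Compilers + Networks: credit hours 6 + 13 + 9 + 9 = 37 ≤ 38, interest score 10 + 18 + 12 + 16 = 56.
Robotics + Databases + ML + Crypto + Networks: credit hours 6 + 6 + 3 + 13 + 9 = 37 ≤ 38, interest score 3 + 10 + 11 + 18 + 16 = 58.
Best is Robotics, Databases, ML, Crypto, and Networks with total interest score 58.

58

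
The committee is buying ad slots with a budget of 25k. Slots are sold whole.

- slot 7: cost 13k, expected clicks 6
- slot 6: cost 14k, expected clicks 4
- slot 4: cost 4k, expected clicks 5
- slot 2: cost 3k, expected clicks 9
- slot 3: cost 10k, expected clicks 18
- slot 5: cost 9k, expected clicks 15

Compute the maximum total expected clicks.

Allowing fractional choices, the relaxed optimum would be about 45.8, but ad slots are indivisible.
slot 2 + slot 3 + slot 5: cost 3 + 10 + 9 = 22 ≤ 25, expected clicks 9 + 18 + 15 = 42.
slot 4 + slot 3 + slot 5: cost 4 + 10 + 9 = 23 ≤ 25, expected clicks 5 + 18 + 15 = 38.
Best is slot 2, slot 3, and slot 5 with total expected clicks 42.

42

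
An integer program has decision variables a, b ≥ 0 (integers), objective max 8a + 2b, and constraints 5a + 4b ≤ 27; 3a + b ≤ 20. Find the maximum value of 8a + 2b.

40

Relaxing integrality, the LP optimum is 43.20 at (a,b) = (5.4, 0), which is not an integer point.
(a,b)=(5,0): 5·5+4·0=25≤27, 3·5+1·0=15≤20, objective 40.
(a,b)=(4,1): 5·4+4·1=24≤27, 3·4+1·1=13≤20, objective 34.
(a,b)=(4,0): 5·4+4·0=20≤27, 3·4+1·0=12≤20, objective 32.
The best lattice point is (5,0), giving 40.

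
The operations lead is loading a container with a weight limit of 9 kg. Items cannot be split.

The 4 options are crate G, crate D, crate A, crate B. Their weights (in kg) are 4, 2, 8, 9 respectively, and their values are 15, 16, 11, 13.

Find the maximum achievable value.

31

crate G + crate D: weight 4 + 2 = 6 ≤ 9, value 15 + 16 = 31.
crate D: weight 2 ≤ 9, value 16.
crate G: weight 4 ≤ 9, value 15.
Best is crate G and crate D with total value 31.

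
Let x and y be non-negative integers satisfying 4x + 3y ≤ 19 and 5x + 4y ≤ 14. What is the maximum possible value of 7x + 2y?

The continuous relaxation peaks at (2.8, 0) with value 19.60; rounding to a feasible lattice point costs some objective.
(x,y)=(2,1): 4·2+3·1=11≤19, 5·2+4·1=14≤14, objective 16.
(x,y)=(2,0): 4·2+3·0=8≤19, 5·2+4·0=10≤14, objective 14.
(x,y)=(1,2): 4·1+3·2=10≤19, 5·1+4·2=13≤14, objective 11.
Maximum is 16 at (x,y)=(2,1).

16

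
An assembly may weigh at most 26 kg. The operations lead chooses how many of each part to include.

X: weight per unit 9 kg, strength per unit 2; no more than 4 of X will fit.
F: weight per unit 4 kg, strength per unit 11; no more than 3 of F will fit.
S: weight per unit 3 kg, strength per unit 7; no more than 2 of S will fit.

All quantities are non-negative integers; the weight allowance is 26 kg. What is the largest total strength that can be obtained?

47

This is a bounded integer knapsack.
1×X, 3×F, and 1×S: weight 24 ≤ 26, strength 1·2 + 3·11 + 1·7 = 42.
3×F and 2×S: weight 18 ≤ 26, strength 3·11 + 2·7 = 47.
Best is 47.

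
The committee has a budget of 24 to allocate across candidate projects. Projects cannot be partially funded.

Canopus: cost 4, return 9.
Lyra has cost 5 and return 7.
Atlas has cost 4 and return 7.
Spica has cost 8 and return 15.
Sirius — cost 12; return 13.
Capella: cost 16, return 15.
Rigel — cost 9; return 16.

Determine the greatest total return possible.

40

This is an integer program with binary decision variables.
Allowing fractional choices, the relaxed optimum would be about 45.2, but projects are indivisible.
Canopus + Lyra + Atlas + Rigel: cost 4 + 5 + 4 + 9 = 22 ≤ 24, return 9 + 7 + 7 + 16 = 39.
Canopus + Spica + Rigel: cost 4 + 8 + 9 = 21 ≤ 24, return 9 + 15 + 16 = 40.
Canopus + Lyra + Atlas + Spica: cost 4 + 5 + 4 + 8 = 21 ≤ 24, return 9 + 7 + 7 + 15 = 38.
Best is Canopus, Spica, and Rigel with total return 40.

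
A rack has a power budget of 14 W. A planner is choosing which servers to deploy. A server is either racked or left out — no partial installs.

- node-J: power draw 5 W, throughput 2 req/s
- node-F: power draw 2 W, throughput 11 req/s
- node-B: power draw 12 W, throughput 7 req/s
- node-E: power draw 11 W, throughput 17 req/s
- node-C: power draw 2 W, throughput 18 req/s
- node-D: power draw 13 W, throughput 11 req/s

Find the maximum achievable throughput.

35

Allowing fractional choices, the relaxed optimum would be about 44.5, but servers are indivisible.
node-E + node-C: power draw 11 + 2 = 13 ≤ 14, throughput 17 + 18 = 35.
node-F + node-C: power draw 2 + 2 = 4 ≤ 14, throughput 11 + 18 = 29.
node-J + node-F + node-C: power draw 5 + 2 + 2 = 9 ≤ 14, throughput 2 + 11 + 18 = 31.
Best is node-E and node-C with total throughput 35.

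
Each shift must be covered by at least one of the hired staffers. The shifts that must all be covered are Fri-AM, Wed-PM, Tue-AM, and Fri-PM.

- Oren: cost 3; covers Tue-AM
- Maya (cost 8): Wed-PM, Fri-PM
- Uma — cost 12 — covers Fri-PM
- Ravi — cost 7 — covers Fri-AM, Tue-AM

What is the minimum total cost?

15

The greedy cost-per-new-shift heuristic would pick Oren, Maya, and Ravi for 18, but a cheaper cover exists.
Choose Maya and Ravi: together they cover Fri-AM, Wed-PM, Tue-AM, Fri-PM — every shift.
Total cost: 8 + 7 = 15.
No cover costs less than 15.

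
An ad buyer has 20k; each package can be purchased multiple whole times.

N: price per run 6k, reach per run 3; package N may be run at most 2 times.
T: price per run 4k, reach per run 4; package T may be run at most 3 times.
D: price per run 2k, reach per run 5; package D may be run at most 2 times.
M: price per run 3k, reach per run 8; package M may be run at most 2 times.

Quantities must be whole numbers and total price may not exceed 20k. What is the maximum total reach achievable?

Take 2×T, 2×D, and 2×M: price 18 ≤ 20, reach 2·4 + 2·5 + 2·8 = 34.
M has the best ratio (8/3) and is taken to its limit of 2; remaining capacity is filled optimally with the others.

34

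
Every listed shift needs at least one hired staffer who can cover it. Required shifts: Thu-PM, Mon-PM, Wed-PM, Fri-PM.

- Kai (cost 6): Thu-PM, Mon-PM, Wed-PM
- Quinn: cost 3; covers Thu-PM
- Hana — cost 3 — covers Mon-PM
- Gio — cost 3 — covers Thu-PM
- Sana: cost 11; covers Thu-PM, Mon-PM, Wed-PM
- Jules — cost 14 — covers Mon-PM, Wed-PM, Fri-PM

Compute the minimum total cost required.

17

The greedy cost-per-new-shift heuristic would pick Kai and Jules for 20, but a cheaper cover exists.
Choose Quinn and Jules: together they cover Thu-PM, Mon-PM, Wed-PM, Fri-PM — every shift.
Total cost: 3 + 14 = 17.
No cover costs less than 17.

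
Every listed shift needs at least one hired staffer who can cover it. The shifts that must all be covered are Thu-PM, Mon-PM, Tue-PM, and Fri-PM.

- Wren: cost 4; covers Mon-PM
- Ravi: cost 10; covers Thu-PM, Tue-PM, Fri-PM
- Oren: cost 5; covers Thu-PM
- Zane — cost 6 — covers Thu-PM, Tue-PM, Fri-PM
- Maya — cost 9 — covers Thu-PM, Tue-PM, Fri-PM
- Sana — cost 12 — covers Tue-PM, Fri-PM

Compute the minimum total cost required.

Choose Wren and Zane: together they cover Thu-PM, Mon-PM, Tue-PM, Fri-PM — every shift.
Total cost: 4 + 6 = 10.
No cover costs less than 10.

10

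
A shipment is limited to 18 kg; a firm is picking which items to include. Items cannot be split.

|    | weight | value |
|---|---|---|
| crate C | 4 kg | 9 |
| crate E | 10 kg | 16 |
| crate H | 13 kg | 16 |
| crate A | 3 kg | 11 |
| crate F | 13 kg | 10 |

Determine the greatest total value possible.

Take crate C, crate E, and crate A: weight 4 + 10 + 3 = 17 ≤ 18, value 9 + 16 + 11 = 36.
No other feasible combination does better.

36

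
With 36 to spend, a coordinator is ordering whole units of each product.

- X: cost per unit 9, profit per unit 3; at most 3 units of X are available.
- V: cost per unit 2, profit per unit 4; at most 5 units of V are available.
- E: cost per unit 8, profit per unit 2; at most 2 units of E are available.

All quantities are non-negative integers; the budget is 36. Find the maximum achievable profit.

V has the best ratio (4/2); taking only V gives at most 5×4 = 20 (stopped by the supply cap of 5).
Mixing does better — 2×X, 5×V, and 1×E: cost 36 ≤ 36, profit 2·3 + 5·4 + 1·2 = 28.

28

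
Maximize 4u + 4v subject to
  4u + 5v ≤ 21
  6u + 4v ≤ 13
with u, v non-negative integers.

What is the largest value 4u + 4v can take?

12

(u,v)=(0,3): 4·0+5·3=15≤21, 6·0+4·3=12≤13, objective 12.
(u,v)=(0,2): 4·0+5·2=10≤21, 6·0+4·2=8≤13, objective 8.
The best lattice point is (0,3), giving 12.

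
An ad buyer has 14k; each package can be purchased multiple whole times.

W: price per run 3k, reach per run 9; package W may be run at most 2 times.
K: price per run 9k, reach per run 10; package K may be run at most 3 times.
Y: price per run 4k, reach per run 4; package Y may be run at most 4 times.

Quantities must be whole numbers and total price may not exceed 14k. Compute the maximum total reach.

26

This is a bounded integer knapsack.
2×W and 1×Y: price 10 ≤ 14, reach 2·9 + 1·4 = 22.
2×W and 2×Y: price 14 ≤ 14, reach 2·9 + 2·4 = 26.
Best is 26.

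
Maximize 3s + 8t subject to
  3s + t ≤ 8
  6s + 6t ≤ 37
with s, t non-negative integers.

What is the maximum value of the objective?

48

(s,t)=(0,6): 3·0+1·6=6≤8, 6·0+6·6=36≤37, objective 48.
(s,t)=(1,5): 3·1+1·5=8≤8, 6·1+6·5=36≤37, objective 43.
(s,t)=(0,5): 3·0+1·5=5≤8, 6·0+6·5=30≤37, objective 40.
Maximum is 48 at (s,t)=(0,6).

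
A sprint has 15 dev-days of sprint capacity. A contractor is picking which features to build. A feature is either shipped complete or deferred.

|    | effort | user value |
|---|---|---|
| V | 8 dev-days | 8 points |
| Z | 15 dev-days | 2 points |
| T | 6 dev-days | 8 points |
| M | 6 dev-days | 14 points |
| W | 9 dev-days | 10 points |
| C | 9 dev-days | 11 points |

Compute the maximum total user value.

This is an integer program with binary decision variables.
Allowing fractional choices, the relaxed optimum would be about 25.7, but features are indivisible.
M + W: effort 6 + 9 = 15 ≤ 15, user value 14 + 10 = 24.
M + C: effort 6 + 9 = 15 ≤ 15, user value 14 + 11 = 25.
Best is M and C with total user value 25.

25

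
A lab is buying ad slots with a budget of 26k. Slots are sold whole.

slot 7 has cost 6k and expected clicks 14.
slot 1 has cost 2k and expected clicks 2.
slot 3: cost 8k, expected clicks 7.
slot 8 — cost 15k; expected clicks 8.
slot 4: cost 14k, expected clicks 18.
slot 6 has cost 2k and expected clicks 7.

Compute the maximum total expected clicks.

Take slot 7, slot 1, slot 4, and slot 6: cost 6 + 2 + 14 + 2 = 24 ≤ 26, expected clicks 14 + 2 + 18 + 7 = 41.
No other feasible combination does better.

41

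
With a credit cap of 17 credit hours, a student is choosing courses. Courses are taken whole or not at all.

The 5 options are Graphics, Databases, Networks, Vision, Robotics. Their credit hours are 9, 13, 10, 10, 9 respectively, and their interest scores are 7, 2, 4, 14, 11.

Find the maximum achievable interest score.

This is an integer program with binary decision variables.
Allowing fractional choices, the relaxed optimum would be about 22.6, but courses are indivisible.
Robotics: credit hours 9 ≤ 17, interest score 11.
Vision: credit hours 10 ≤ 17, interest score 14.
Best is Vision with total interest score 14.

14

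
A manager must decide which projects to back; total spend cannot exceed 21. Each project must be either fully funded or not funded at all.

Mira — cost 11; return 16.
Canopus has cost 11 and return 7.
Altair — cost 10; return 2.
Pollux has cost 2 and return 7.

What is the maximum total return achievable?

23

Allowing fractional choices, the relaxed optimum would be about 28.1, but projects are indivisible.
Mira + Pollux: cost 11 + 2 = 13 ≤ 21, return 16 + 7 = 23.
Mira + Altair: cost 11 + 10 = 21 ≤ 21, return 16 + 2 = 18.
Best is Mira and Pollux with total return 23.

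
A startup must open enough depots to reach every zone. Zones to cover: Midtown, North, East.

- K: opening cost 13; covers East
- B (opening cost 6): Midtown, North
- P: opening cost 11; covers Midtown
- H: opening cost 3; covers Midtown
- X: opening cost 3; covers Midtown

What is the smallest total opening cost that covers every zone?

19

Choose K and B: together they cover Midtown, North, East — every zone.
Total opening cost: 13 + 6 = 19.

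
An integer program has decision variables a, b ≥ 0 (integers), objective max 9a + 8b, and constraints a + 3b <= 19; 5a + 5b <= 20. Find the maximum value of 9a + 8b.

36

(a,b)=(4,0) is feasible, giving 36.
(a,b)=(3,1) is feasible, giving 35.
(a,b)=(3,0) is feasible, giving 27.
The best lattice point is (4,0), giving 36.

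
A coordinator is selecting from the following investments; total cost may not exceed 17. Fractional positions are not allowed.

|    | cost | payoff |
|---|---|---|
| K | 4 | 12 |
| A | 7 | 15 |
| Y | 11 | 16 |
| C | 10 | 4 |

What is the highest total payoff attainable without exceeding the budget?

28

Allowing fractional choices, the relaxed optimum would be about 35.7, but investments are indivisible.
A + C: cost 7 + 10 = 17 ≤ 17, payoff 15 + 4 = 19.
K + A: cost 4 + 7 = 11 ≤ 17, payoff 12 + 15 = 27.
K + Y: cost 4 + 11 = 15 ≤ 17, payoff 12 + 16 = 28.
Best is K and Y with total payoff 28.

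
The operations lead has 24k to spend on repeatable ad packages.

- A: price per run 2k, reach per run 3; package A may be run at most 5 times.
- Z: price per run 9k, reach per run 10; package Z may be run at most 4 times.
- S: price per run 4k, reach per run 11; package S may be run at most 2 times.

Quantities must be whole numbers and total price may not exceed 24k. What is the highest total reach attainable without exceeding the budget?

41

This is a bounded integer knapsack.
3×A, 1×Z, and 2×S: price 23 ≤ 24, reach 3·3 + 1·10 + 2·11 = 41.
2×A, 1×Z, and 2×S: price 21 ≤ 24, reach 2·3 + 1·10 + 2·11 = 38.
Best is 41.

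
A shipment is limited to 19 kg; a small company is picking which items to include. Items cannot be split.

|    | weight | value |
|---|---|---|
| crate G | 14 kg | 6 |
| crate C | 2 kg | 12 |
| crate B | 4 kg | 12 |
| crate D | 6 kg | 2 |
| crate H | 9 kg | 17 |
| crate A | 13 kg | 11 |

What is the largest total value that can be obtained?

41

crate C + crate D + crate H: weight 2 + 6 + 9 = 17 ≤ 19, value 12 + 2 + 17 = 31.
crate C + crate B + crate A: weight 2 + 4 + 13 = 19 ≤ 19, value 12 + 12 + 11 = 35.
crate C + crate B + crate H: weight 2 + 4 + 9 = 15 ≤ 19, value 12 + 12 + 17 = 41.
Best is crate C, crate B, and crate H with total value 41.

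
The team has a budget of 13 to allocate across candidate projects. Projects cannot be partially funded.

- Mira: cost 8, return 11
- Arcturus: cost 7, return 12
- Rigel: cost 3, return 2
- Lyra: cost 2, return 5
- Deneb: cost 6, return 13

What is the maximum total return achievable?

25

Allowing fractional choices, the relaxed optimum would be about 26.6, but projects are indivisible.
Arcturus + Rigel + Lyra: cost 7 + 3 + 2 = 12 ≤ 13, return 12 + 2 + 5 = 19.
Rigel + Lyra + Deneb: cost 3 + 2 + 6 = 11 ≤ 13, return 2 + 5 + 13 = 20.
Arcturus + Deneb: cost 7 + 6 = 13 ≤ 13, return 12 + 13 = 25.
Best is Arcturus and Deneb with total return 25.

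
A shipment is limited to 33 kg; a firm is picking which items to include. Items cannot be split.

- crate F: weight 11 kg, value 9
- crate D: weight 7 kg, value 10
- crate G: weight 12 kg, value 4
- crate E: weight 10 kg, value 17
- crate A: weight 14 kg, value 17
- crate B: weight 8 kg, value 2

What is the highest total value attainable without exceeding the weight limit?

crate D + crate E + crate A: weight 7 + 10 + 14 = 31 ≤ 33, value 10 + 17 + 17 = 44.
crate F + crate D + crate E: weight 11 + 7 + 10 = 28 ≤ 33, value 9 + 10 + 17 = 36.
Best is crate D, crate E, and crate A with total value 44.

44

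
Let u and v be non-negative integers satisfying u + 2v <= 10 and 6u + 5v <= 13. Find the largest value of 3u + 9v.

18

(u,v)=(0,2): 1·0+2·2=4≤10, 6·0+5·2=10≤13, objective 18.
(u,v)=(1,1): 1·1+2·1=3≤10, 6·1+5·1=11≤13, objective 12.
(u,v)=(0,1): 1·0+2·1=2≤10, 6·0+5·1=5≤13, objective 9.
Maximum is 18 at (u,v)=(0,2).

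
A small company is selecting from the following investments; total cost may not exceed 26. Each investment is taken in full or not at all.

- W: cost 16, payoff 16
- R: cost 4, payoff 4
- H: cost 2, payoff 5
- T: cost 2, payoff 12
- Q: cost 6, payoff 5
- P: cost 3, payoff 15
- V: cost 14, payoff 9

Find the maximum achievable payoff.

Allowing fractional choices, the relaxed optimum would be about 51.0, but investments are indivisible.
W + H + T + P: cost 16 + 2 + 2 + 3 = 23 ≤ 26, payoff 16 + 5 + 12 + 15 = 48.
W + R + T + P: cost 16 + 4 + 2 + 3 = 25 ≤ 26, payoff 16 + 4 + 12 + 15 = 47.
R + H + T + P + V: cost 4 + 2 + 2 + 3 + 14 = 25 ≤ 26, payoff 4 + 5 + 12 + 15 + 9 = 45.
Best is W, H, T, and P with total payoff 48.

48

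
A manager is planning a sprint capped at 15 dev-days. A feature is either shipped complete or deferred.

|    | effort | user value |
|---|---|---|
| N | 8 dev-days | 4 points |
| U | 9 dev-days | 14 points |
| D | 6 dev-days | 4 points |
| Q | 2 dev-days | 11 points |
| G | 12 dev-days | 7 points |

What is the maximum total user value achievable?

25

Allowing fractional choices, the relaxed optimum would be about 27.7, but features are indivisible.
U + Q: effort 9 + 2 = 11 ≤ 15, user value 14 + 11 = 25.
Q + G: effort 2 + 12 = 14 ≤ 15, user value 11 + 7 = 18.
Best is U and Q with total user value 25.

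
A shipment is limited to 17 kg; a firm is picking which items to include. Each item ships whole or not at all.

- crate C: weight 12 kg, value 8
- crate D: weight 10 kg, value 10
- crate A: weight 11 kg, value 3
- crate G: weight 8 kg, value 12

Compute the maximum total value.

12

Take crate G: weight 8 ≤ 17, value 12.
No other feasible combination does better.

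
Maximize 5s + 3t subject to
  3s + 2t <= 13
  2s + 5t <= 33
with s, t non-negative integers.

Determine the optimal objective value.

21

Relaxing integrality, the LP optimum is 21.67 at (s,t) = (4.33, 0), which is not an integer point.
(s,t)=(3,2): 3·3+2·2=13≤13, 2·3+5·2=16≤33, objective 21.
(s,t)=(4,0): 3·4+2·0=12≤13, 2·4+5·0=8≤33, objective 20.
(s,t)=(2,3): 3·2+2·3=12≤13, 2·2+5·3=19≤33, objective 19.
No feasible integer point exceeds 21.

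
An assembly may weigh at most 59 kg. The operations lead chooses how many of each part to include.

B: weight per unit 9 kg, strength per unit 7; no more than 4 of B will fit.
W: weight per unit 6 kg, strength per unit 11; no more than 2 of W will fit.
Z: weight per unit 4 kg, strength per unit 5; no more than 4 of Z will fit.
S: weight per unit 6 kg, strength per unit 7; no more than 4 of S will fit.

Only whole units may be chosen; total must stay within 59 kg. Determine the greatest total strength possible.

Take 1×B, 2×W, 3×Z, and 4×S: weight 57 ≤ 59, strength 1·7 + 2·11 + 3·5 + 4·7 = 72.
W has the best ratio (11/6) and is taken to its limit of 2; remaining capacity is filled optimally with the others.

72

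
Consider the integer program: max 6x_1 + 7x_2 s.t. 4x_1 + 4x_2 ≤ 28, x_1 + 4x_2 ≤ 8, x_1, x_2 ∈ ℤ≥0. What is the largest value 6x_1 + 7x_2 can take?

42

The continuous relaxation peaks at (6.67, 0.333) with value 42.33; rounding to a feasible lattice point costs some objective.
(x_1,x_2)=(7,0) is feasible, giving 42.
(x_1,x_2)=(6,0) is feasible, giving 36.
(x_1,x_2)=(5,0) is feasible, giving 30.
Maximum is 42 at (x_1,x_2)=(7,0).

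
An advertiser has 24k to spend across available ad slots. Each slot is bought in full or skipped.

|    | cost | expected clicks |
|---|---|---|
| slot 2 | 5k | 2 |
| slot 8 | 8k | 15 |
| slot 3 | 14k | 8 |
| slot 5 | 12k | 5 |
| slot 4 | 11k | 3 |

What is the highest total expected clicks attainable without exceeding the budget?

Allowing fractional choices, the relaxed optimum would be about 23.8, but ad slots are indivisible.
slot 2 + slot 8 + slot 4: cost 5 + 8 + 11 = 24 ≤ 24, expected clicks 2 + 15 + 3 = 20.
slot 8 + slot 5: cost 8 + 12 = 20 ≤ 24, expected clicks 15 + 5 = 20.
slot 8 + slot 3: cost 8 + 14 = 22 ≤ 24, expected clicks 15 + 8 = 23.
Best is slot 8 and slot 3 with total expected clicks 23.

23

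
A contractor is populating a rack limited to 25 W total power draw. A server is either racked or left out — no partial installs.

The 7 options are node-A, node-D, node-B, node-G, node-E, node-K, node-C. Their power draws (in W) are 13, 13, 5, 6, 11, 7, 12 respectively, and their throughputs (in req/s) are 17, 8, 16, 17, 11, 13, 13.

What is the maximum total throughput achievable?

50

node-A + node-B + node-G: power draw 13 + 5 + 6 = 24 ≤ 25, throughput 17 + 16 + 17 = 50.
node-B + node-G + node-K: power draw 5 + 6 + 7 = 18 ≤ 25, throughput 16 + 17 + 13 = 46.
node-B + node-G + node-C: power draw 5 + 6 + 12 = 23 ≤ 25, throughput 16 + 17 + 13 = 46.
Best is node-A, node-B, and node-G with total throughput 50.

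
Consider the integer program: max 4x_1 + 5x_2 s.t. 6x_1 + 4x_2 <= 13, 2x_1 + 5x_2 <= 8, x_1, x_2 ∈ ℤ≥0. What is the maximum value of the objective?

9

Relaxing integrality, the LP optimum is 11.00 at (x_1,x_2) = (1.5, 1), which is not an integer point.
(x_1,x_2)=(1,1): 6·1+4·1=10≤13, 2·1+5·1=7≤8, objective 9.
(x_1,x_2)=(2,0): 6·2+4·0=12≤13, 2·2+5·0=4≤8, objective 8.
Maximum is 9 at (x_1,x_2)=(1,1).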